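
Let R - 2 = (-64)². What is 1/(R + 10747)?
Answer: 1/14845 ≈ 6.7363e-5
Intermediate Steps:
R = 4098 (R = 2 + (-64)² = 2 + 4096 = 4098)
1/(R + 10747) = 1/(4098 + 10747) = 1/14845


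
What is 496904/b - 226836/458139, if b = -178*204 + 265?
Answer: -7146298756/500440501 ≈ -14.280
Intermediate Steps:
b = -36047 (b = -36312 + 265 = -36047)
496904/b - 226836/458139 = 496904/(-36047) - 226836/458139 = 496904*(-1/36047) - 226836*1/458139 = -496904/36047 - 75612/152713 = -7146298756/500440501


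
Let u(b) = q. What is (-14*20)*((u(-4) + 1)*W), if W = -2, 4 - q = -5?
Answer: 5600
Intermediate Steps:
q = 9 (q = 4 - 1*(-5) = 4 + 5 = 9)
u(b) = 9
(-14*20)*((u(-4) + 1)*W) = (-14*20)*((9 + 1)*(-2)) = -2800*(-2) = -280*(-20) = 5600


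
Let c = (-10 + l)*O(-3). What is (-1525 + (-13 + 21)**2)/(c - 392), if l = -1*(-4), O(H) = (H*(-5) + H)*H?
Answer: 1461/176 ≈ 8.3011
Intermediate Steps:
O(H) = -4*H**2 (O(H) = (-5*H + H)*H = (-4*H)*H = -4*H**2)
l = 4
c = 216 (c = (-10 + 4)*(-4*(-3)**2) = -(-24)*9 = -6*(-36) = 216)
(-1525 + (-13 + 21)**2)/(c - 392) = (-1525 + (-13 + 21)**2)/(216 - 392) = (-1525 + 8**2)/(-176) = (-1525 + 64)*(-1/176) = -1461*(-1/176) = 1461/176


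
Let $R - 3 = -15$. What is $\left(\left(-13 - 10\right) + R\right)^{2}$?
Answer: $1225$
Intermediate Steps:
$R = -12$ ($R = 3 - 15 = -12$)
$\left(\left(-13 - 10\right) + R\right)^{2} = \left(\left(-13 - 10\right) - 12\right)^{2} = \left(-23 - 12\right)^{2} = \left(-35\right)^{2} = 1225$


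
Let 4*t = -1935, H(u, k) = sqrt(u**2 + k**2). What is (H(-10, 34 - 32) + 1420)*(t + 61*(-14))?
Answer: -1899605 - 5351*sqrt(26)/2 ≈ -1.9132e+6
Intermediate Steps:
H(u, k) = sqrt(k**2 + u**2)
t = -1935/4 (t = (1/4)*(-1935) = -1935/4 ≈ -483.75)
(H(-10, 34 - 32) + 1420)*(t + 61*(-14)) = (sqrt((34 - 32)**2 + (-10)**2) + 1420)*(-1935/4 + 61*(-14)) = (sqrt(2**2 + 100) + 1420)*(-1935/4 - 854) = (sqrt(4 + 100) + 1420)*(-5351/4) = (sqrt(104) + 1420)*(-5351/4) = (2*sqrt(26) + 1420)*(-5351/4) = (1420 + 2*sqrt(26))*(-5351/4) = -1899605 - 5351*sqrt(26)/2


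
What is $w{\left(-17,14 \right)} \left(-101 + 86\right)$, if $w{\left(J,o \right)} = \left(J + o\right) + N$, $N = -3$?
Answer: $90$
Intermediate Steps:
$w{\left(J,o \right)} = -3 + J + o$ ($w{\left(J,o \right)} = \left(J + o\right) - 3 = -3 + J + o$)
$w{\left(-17,14 \right)} \left(-101 + 86\right) = \left(-3 - 17 + 14\right) \left(-101 + 86\right) = \left(-6\right) \left(-15\right) = 90$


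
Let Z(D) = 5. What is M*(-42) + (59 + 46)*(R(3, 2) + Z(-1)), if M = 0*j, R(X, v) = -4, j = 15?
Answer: 105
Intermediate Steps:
M = 0 (M = 0*15 = 0)
M*(-42) + (59 + 46)*(R(3, 2) + Z(-1)) = 0*(-42) + (59 + 46)*(-4 + 5) = 0 + 105*1 = 0 + 105 = 105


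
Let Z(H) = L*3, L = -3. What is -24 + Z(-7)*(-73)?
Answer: 633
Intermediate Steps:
Z(H) = -9 (Z(H) = -3*3 = -9)
-24 + Z(-7)*(-73) = -24 - 9*(-73) = -24 + 657 = 633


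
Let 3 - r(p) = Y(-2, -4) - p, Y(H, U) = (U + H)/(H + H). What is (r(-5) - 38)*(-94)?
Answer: 3901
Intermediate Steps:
Y(H, U) = (H + U)/(2*H) (Y(H, U) = (H + U)/((2*H)) = (H + U)*(1/(2*H)) = (H + U)/(2*H))
r(p) = 3/2 + p (r(p) = 3 - ((½)*(-2 - 4)/(-2) - p) = 3 - ((½)*(-½)*(-6) - p) = 3 - (3/2 - p) = 3 + (-3/2 + p) = 3/2 + p)
(r(-5) - 38)*(-94) = ((3/2 - 5) - 38)*(-94) = (-7/2 - 38)*(-94) = -83/2*(-94) = 3901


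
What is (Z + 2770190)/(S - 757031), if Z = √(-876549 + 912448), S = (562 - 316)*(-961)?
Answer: -2770190/993437 - √35899/993437 ≈ -2.7887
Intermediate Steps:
S = -236406 (S = 246*(-961) = -236406)
Z = √35899 ≈ 189.47
(Z + 2770190)/(S - 757031) = (√35899 + 2770190)/(-236406 - 757031) = (2770190 + √35899)/(-993437) = (2770190 + √35899)*(-1/993437) = -2770190/993437 - √35899/993437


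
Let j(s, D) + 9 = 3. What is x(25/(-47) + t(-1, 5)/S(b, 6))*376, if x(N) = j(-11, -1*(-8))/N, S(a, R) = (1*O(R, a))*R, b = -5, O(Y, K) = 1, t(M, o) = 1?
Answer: 636192/103 ≈ 6176.6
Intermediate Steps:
S(a, R) = R (S(a, R) = (1*1)*R = 1*R = R)
j(s, D) = -6 (j(s, D) = -9 + 3 = -6)
x(N) = -6/N
x(25/(-47) + t(-1, 5)/S(b, 6))*376 = -6/(25/(-47) + 1/6)*376 = -6/(25*(-1/47) + 1*(1/6))*376 = -6/(-25/47 + 1/6)*376 = -6/(-103/282)*376 = -6*(-282/103)*376 = (1692/103)*376 = 636192/103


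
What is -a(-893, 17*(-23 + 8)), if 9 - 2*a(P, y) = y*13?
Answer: -1662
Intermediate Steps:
a(P, y) = 9/2 - 13*y/2 (a(P, y) = 9/2 - y*13/2 = 9/2 - 13*y/2)
-a(-893, 17*(-23 + 8)) = -(9/2 - 221*(-23 + 8)/2) = -(9/2 - 221*(-15)/2) = -(9/2 - 13/2*(-255)) = -(9/2 + 3315/2) = -1*1662 = -1662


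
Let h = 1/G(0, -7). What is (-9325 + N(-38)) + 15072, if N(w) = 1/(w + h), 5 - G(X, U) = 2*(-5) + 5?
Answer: 2178103/379 ≈ 5747.0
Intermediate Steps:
G(X, U) = 10 (G(X, U) = 5 - (2*(-5) + 5) = 5 - (-10 + 5) = 5 - 1*(-5) = 5 + 5 = 10)
h = 1/10 ≈ 0.10000
N(w) = 1/(1/10 + w) (N(w) = 1/(w + 1/10) = 1/(1/10 + w))
(-9325 + N(-38)) + 15072 = (-9325 + 10/(1 + 10*(-38))) + 15072 = (-9325 + 10/(1 - 380)) + 15072 = (-9325 + 10/(-379)) + 15072 = (-9325 + 10*(-1/379)) + 15072 = (-9325 - 10/379) + 15072 = -3534185/379 + 15072 = 2178103/379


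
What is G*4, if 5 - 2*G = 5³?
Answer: -240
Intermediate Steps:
G = -60 (G = 5/2 - ½*5³ = 5/2 - ½*125 = 5/2 - 125/2 = -60)
G*4 = -60*4 = -240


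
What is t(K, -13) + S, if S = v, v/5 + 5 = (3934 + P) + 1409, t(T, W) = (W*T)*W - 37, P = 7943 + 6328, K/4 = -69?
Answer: 51364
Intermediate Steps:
K = -276 (K = 4*(-69) = -276)
P = 14271
t(T, W) = -37 + T*W**2 (t(T, W) = (T*W)*W - 37 = T*W**2 - 37 = -37 + T*W**2)
v = 98045 (v = -25 + 5*((3934 + 14271) + 1409) = -25 + 5*(18205 + 1409) = -25 + 5*19614 = -25 + 98070 = 98045)
S = 98045
t(K, -13) + S = (-37 - 276*(-13)**2) + 98045 = (-37 - 276*169) + 98045 = (-37 - 46644) + 98045 = -46681 + 98045 = 51364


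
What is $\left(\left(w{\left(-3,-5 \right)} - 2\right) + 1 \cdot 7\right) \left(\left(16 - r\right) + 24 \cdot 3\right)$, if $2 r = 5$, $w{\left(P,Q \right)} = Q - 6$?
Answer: $-513$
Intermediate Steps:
$w{\left(P,Q \right)} = -6 + Q$ ($w{\left(P,Q \right)} = Q - 6 = -6 + Q$)
$r = \frac{5}{2}$ ($r = \frac{1}{2} \cdot 5 = \frac{5}{2} \approx 2.5$)
$\left(\left(w{\left(-3,-5 \right)} - 2\right) + 1 \cdot 7\right) \left(\left(16 - r\right) + 24 \cdot 3\right) = \left(\left(\left(-6 - 5\right) - 2\right) + 1 \cdot 7\right) \left(\left(16 - \frac{5}{2}\right) + 24 \cdot 3\right) = \left(\left(-11 - 2\right) + 7\right) \left(\left(16 - \frac{5}{2}\right) + 72\right) = \left(-13 + 7\right) \left(\frac{27}{2} + 72\right) = \left(-6\right) \frac{171}{2} = -513$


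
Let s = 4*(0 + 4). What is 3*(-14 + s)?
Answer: 6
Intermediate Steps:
s = 16 (s = 4*4 = 16)
3*(-14 + s) = 3*(-14 + 16) = 3*2 = 6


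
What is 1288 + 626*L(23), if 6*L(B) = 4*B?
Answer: 32660/3 ≈ 10887.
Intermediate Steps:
L(B) = 2*B/3 (L(B) = (4*B)/6 = 2*B/3)
1288 + 626*L(23) = 1288 + 626*((2/3)*23) = 1288 + 626*(46/3) = 1288 + 28796/3 = 32660/3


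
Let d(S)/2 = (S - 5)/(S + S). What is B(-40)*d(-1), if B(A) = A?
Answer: -240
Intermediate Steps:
d(S) = (-5 + S)/S (d(S) = 2*((S - 5)/(S + S)) = 2*((-5 + S)/((2*S))) = 2*((-5 + S)*(1/(2*S))) = 2*((-5 + S)/(2*S)) = (-5 + S)/S)
B(-40)*d(-1) = -40*(-5 - 1)/(-1) = -(-40)*(-6) = -40*6 = -240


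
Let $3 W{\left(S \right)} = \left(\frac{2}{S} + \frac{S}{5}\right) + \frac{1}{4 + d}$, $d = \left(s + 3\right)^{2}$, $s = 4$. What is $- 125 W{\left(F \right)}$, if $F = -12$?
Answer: $\frac{101275}{954} \approx 106.16$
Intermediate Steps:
$d = 49$ ($d = \left(4 + 3\right)^{2} = 7^{2} = 49$)
$W{\left(S \right)} = \frac{1}{159} + \frac{S}{15} + \frac{2}{3 S}$ ($W{\left(S \right)} = \frac{\left(\frac{2}{S} + \frac{S}{5}\right) + \frac{1}{4 + 49}}{3} = \frac{\left(\frac{2}{S} + S \frac{1}{5}\right) + \frac{1}{53}}{3} = \frac{\left(\frac{2}{S} + \frac{S}{5}\right) + \frac{1}{53}}{3} = \frac{\frac{1}{53} + \frac{2}{S} + \frac{S}{5}}{3} = \frac{1}{159} + \frac{S}{15} + \frac{2}{3 S}$)
$- 125 W{\left(F \right)} = - 125 \left(\frac{1}{159} + \frac{1}{15} \left(-12\right) + \frac{2}{3 \left(-12\right)}\right) = - 125 \left(\frac{1}{159} - \frac{4}{5} + \frac{2}{3} \left(- \frac{1}{12}\right)\right) = - 125 \left(\frac{1}{159} - \frac{4}{5} - \frac{1}{18}\right) = \left(-125\right) \left(- \frac{4051}{4770}\right) = \frac{101275}{954}$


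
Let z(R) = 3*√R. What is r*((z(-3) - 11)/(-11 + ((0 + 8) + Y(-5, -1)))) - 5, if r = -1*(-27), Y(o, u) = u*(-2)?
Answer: 292 - 81*I*√3 ≈ 292.0 - 140.3*I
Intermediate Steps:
Y(o, u) = -2*u
r = 27
r*((z(-3) - 11)/(-11 + ((0 + 8) + Y(-5, -1)))) - 5 = 27*((3*√(-3) - 11)/(-11 + ((0 + 8) - 2*(-1)))) - 5 = 27*((3*(I*√3) - 11)/(-11 + (8 + 2))) - 5 = 27*((3*I*√3 - 11)/(-11 + 10)) - 5 = 27*((-11 + 3*I*√3)/(-1)) - 5 = 27*((-11 + 3*I*√3)*(-1)) - 5 = 27*(11 - 3*I*√3) - 5 = (297 - 81*I*√3) - 5 = 292 - 81*I*√3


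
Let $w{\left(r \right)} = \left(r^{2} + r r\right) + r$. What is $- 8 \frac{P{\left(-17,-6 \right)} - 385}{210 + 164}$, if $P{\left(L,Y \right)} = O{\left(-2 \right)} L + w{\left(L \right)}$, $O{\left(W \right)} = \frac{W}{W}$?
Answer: $- \frac{636}{187} \approx -3.4011$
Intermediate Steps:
$O{\left(W \right)} = 1$
$w{\left(r \right)} = r + 2 r^{2}$ ($w{\left(r \right)} = \left(r^{2} + r^{2}\right) + r = 2 r^{2} + r = r + 2 r^{2}$)
$P{\left(L,Y \right)} = L + L \left(1 + 2 L\right)$ ($P{\left(L,Y \right)} = 1 L + L \left(1 + 2 L\right) = L + L \left(1 + 2 L\right)$)
$- 8 \frac{P{\left(-17,-6 \right)} - 385}{210 + 164} = - 8 \frac{2 \left(-17\right) \left(1 - 17\right) - 385}{210 + 164} = - 8 \frac{2 \left(-17\right) \left(-16\right) - 385}{374} = - 8 \left(544 - 385\right) \frac{1}{374} = - 8 \cdot 159 \cdot \frac{1}{374} = \left(-8\right) \frac{159}{374} = - \frac{636}{187}$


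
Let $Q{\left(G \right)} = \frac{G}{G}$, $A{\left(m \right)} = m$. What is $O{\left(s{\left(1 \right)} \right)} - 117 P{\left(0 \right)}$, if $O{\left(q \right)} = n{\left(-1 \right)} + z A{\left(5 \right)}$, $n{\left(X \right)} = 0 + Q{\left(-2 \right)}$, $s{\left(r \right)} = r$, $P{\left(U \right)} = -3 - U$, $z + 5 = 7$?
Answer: $362$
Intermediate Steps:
$z = 2$ ($z = -5 + 7 = 2$)
$Q{\left(G \right)} = 1$
$n{\left(X \right)} = 1$ ($n{\left(X \right)} = 0 + 1 = 1$)
$O{\left(q \right)} = 11$ ($O{\left(q \right)} = 1 + 2 \cdot 5 = 1 + 10 = 11$)
$O{\left(s{\left(1 \right)} \right)} - 117 P{\left(0 \right)} = 11 - 117 \left(-3 - 0\right) = 11 - 117 \left(-3 + 0\right) = 11 - 117 \left(-3\right) = 11 - -351 = 11 + 351 = 362$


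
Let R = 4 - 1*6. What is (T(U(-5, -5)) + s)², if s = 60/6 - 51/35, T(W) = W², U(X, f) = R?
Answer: 192721/1225 ≈ 157.32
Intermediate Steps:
R = -2 (R = 4 - 6 = -2)
U(X, f) = -2
s = 299/35 (s = 60*(⅙) - 51*1/35 = 10 - 51/35 = 299/35 ≈ 8.5429)
(T(U(-5, -5)) + s)² = ((-2)² + 299/35)² = (4 + 299/35)² = (439/35)² = 192721/1225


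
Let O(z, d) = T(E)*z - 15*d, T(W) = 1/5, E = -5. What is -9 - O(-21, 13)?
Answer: 951/5 ≈ 190.20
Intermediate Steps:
T(W) = ⅕
O(z, d) = -15*d + z/5 (O(z, d) = z/5 - 15*d = -15*d + z/5)
-9 - O(-21, 13) = -9 - (-15*13 + (⅕)*(-21)) = -9 - (-195 - 21/5) = -9 - 1*(-996/5) = -9 + 996/5 = 951/5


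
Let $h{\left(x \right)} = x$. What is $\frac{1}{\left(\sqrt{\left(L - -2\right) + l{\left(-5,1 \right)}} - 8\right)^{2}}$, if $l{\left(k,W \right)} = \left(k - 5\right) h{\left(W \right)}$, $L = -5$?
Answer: $\frac{1}{\left(8 - i \sqrt{13}\right)^{2}} \approx 0.0086018 + 0.0097299 i$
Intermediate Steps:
$l{\left(k,W \right)} = W \left(-5 + k\right)$ ($l{\left(k,W \right)} = \left(k - 5\right) W = \left(-5 + k\right) W = W \left(-5 + k\right)$)
$\frac{1}{\left(\sqrt{\left(L - -2\right) + l{\left(-5,1 \right)}} - 8\right)^{2}} = \frac{1}{\left(\sqrt{\left(-5 - -2\right) + 1 \left(-5 - 5\right)} - 8\right)^{2}} = \frac{1}{\left(\sqrt{\left(-5 + 2\right) + 1 \left(-10\right)} - 8\right)^{2}} = \frac{1}{\left(\sqrt{-3 - 10} - 8\right)^{2}} = \frac{1}{\left(\sqrt{-13} - 8\right)^{2}} = \frac{1}{\left(i \sqrt{13} - 8\right)^{2}} = \frac{1}{\left(-8 + i \sqrt{13}\right)^{2}}$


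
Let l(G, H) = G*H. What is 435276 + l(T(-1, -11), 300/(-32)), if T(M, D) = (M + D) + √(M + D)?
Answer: 870777/2 - 75*I*√3/4 ≈ 4.3539e+5 - 32.476*I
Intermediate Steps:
T(M, D) = D + M + √(D + M) (T(M, D) = (D + M) + √(D + M) = D + M + √(D + M))
435276 + l(T(-1, -11), 300/(-32)) = 435276 + (-11 - 1 + √(-11 - 1))*(300/(-32)) = 435276 + (-11 - 1 + √(-12))*(300*(-1/32)) = 435276 + (-11 - 1 + 2*I*√3)*(-75/8) = 435276 + (-12 + 2*I*√3)*(-75/8) = 435276 + (225/2 - 75*I*√3/4) = 870777/2 - 75*I*√3/4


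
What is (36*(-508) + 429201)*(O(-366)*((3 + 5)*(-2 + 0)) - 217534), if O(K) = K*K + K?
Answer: -967689431262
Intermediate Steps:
O(K) = K + K**2 (O(K) = K**2 + K = K + K**2)
(36*(-508) + 429201)*(O(-366)*((3 + 5)*(-2 + 0)) - 217534) = (36*(-508) + 429201)*((-366*(1 - 366))*((3 + 5)*(-2 + 0)) - 217534) = (-18288 + 429201)*((-366*(-365))*(8*(-2)) - 217534) = 410913*(133590*(-16) - 217534) = 410913*(-2137440 - 217534) = 410913*(-2354974) = -967689431262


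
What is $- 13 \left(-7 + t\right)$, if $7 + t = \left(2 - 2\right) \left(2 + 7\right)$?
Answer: $182$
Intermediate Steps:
$t = -7$ ($t = -7 + \left(2 - 2\right) \left(2 + 7\right) = -7 + 0 \cdot 9 = -7 + 0 = -7$)
$- 13 \left(-7 + t\right) = - 13 \left(-7 - 7\right) = \left(-13\right) \left(-14\right) = 182$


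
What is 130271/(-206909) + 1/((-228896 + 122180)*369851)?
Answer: -5141668615521545/8166495317654244 ≈ -0.62961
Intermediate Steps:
130271/(-206909) + 1/((-228896 + 122180)*369851) = 130271*(-1/206909) + (1/369851)/(-106716) = -130271/206909 - 1/106716*1/369851 = -130271/206909 - 1/39469019316 = -5141668615521545/8166495317654244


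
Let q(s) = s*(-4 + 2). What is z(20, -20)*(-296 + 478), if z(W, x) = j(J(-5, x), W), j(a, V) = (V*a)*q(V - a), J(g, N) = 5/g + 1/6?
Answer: 1137500/9 ≈ 1.2639e+5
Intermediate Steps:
J(g, N) = ⅙ + 5/g (J(g, N) = 5/g + 1*(⅙) = 5/g + ⅙ = ⅙ + 5/g)
q(s) = -2*s (q(s) = s*(-2) = -2*s)
j(a, V) = V*a*(-2*V + 2*a) (j(a, V) = (V*a)*(-2*(V - a)) = (V*a)*(-2*V + 2*a) = V*a*(-2*V + 2*a))
z(W, x) = -5*W*(-⅚ - W)/3 (z(W, x) = 2*W*((⅙)*(30 - 5)/(-5))*((⅙)*(30 - 5)/(-5) - W) = 2*W*((⅙)*(-⅕)*25)*((⅙)*(-⅕)*25 - W) = 2*W*(-⅚)*(-⅚ - W) = -5*W*(-⅚ - W)/3)
z(20, -20)*(-296 + 478) = ((5/18)*20*(5 + 6*20))*(-296 + 478) = ((5/18)*20*(5 + 120))*182 = ((5/18)*20*125)*182 = (6250/9)*182 = 1137500/9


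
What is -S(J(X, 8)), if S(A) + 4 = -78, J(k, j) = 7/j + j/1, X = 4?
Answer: 82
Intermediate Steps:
J(k, j) = j + 7/j (J(k, j) = 7/j + j*1 = 7/j + j = j + 7/j)
S(A) = -82 (S(A) = -4 - 78 = -82)
-S(J(X, 8)) = -1*(-82) = 82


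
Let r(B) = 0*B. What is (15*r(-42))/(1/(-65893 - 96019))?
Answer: 0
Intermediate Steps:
r(B) = 0
(15*r(-42))/(1/(-65893 - 96019)) = (15*0)/(1/(-65893 - 96019)) = 0/(1/(-161912)) = 0/(-1/161912) = 0*(-161912) = 0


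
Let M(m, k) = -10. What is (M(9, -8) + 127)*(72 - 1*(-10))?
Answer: 9594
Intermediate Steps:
(M(9, -8) + 127)*(72 - 1*(-10)) = (-10 + 127)*(72 - 1*(-10)) = 117*(72 + 10) = 117*82 = 9594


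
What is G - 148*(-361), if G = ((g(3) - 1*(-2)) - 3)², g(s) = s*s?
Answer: 53492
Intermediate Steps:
g(s) = s²
G = 64 (G = ((3² - 1*(-2)) - 3)² = ((9 + 2) - 3)² = (11 - 3)² = 8² = 64)
G - 148*(-361) = 64 - 148*(-361) = 64 + 53428 = 53492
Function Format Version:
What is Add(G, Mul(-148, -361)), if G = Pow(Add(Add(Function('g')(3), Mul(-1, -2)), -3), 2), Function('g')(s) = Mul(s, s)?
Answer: 53492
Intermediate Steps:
Function('g')(s) = Pow(s, 2)
G = 64 (G = Pow(Add(Add(Pow(3, 2), Mul(-1, -2)), -3), 2) = Pow(Add(Add(9, 2), -3), 2) = Pow(Add(11, -3), 2) = Pow(8, 2) = 64)
Add(G, Mul(-148, -361)) = Add(64, Mul(-148, -361)) = Add(64, 53428) = 53492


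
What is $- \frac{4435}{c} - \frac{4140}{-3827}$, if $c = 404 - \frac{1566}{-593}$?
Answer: $- \frac{9066526465}{922835126} \approx -9.8246$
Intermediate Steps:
$c = \frac{241138}{593}$ ($c = 404 - 1566 \left(- \frac{1}{593}\right) = 404 - - \frac{1566}{593} = 404 + \frac{1566}{593} = \frac{241138}{593} \approx 406.64$)
$- \frac{4435}{c} - \frac{4140}{-3827} = - \frac{4435}{\frac{241138}{593}} - \frac{4140}{-3827} = \left(-4435\right) \frac{593}{241138} - - \frac{4140}{3827} = - \frac{2629955}{241138} + \frac{4140}{3827} = - \frac{9066526465}{922835126}$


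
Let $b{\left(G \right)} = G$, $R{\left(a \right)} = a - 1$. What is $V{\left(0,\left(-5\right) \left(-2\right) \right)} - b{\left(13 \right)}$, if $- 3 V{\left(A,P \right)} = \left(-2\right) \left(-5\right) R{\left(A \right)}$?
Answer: $- \frac{29}{3} \approx -9.6667$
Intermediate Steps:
$R{\left(a \right)} = -1 + a$ ($R{\left(a \right)} = a - 1 = -1 + a$)
$V{\left(A,P \right)} = \frac{10}{3} - \frac{10 A}{3}$ ($V{\left(A,P \right)} = - \frac{\left(-2\right) \left(-5\right) \left(-1 + A\right)}{3} = - \frac{10 \left(-1 + A\right)}{3} = - \frac{-10 + 10 A}{3} = \frac{10}{3} - \frac{10 A}{3}$)
$V{\left(0,\left(-5\right) \left(-2\right) \right)} - b{\left(13 \right)} = \left(\frac{10}{3} - 0\right) - 13 = \left(\frac{10}{3} + 0\right) - 13 = \frac{10}{3} - 13 = - \frac{29}{3}$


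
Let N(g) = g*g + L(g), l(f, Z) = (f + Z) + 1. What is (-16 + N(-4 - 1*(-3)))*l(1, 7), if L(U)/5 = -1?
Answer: -180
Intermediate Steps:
l(f, Z) = 1 + Z + f (l(f, Z) = (Z + f) + 1 = 1 + Z + f)
L(U) = -5 (L(U) = 5*(-1) = -5)
N(g) = -5 + g² (N(g) = g*g - 5 = g² - 5 = -5 + g²)
(-16 + N(-4 - 1*(-3)))*l(1, 7) = (-16 + (-5 + (-4 - 1*(-3))²))*(1 + 7 + 1) = (-16 + (-5 + (-4 + 3)²))*9 = (-16 + (-5 + (-1)²))*9 = (-16 + (-5 + 1))*9 = (-16 - 4)*9 = -20*9 = -180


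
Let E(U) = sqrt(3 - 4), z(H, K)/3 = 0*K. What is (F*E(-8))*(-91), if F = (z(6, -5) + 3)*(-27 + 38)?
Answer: -3003*I ≈ -3003.0*I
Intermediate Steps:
z(H, K) = 0 (z(H, K) = 3*(0*K) = 3*0 = 0)
E(U) = I (E(U) = sqrt(-1) = I)
F = 33 (F = (0 + 3)*(-27 + 38) = 3*11 = 33)
(F*E(-8))*(-91) = (33*I)*(-91) = -3003*I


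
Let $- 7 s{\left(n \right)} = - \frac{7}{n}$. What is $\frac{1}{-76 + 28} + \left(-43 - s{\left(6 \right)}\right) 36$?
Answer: $- \frac{74593}{48} \approx -1554.0$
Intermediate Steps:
$s{\left(n \right)} = \frac{1}{n}$ ($s{\left(n \right)} = - \frac{\left(-7\right) \frac{1}{n}}{7} = \frac{1}{n}$)
$\frac{1}{-76 + 28} + \left(-43 - s{\left(6 \right)}\right) 36 = \frac{1}{-76 + 28} + \left(-43 - \frac{1}{6}\right) 36 = \frac{1}{-48} + \left(-43 - \frac{1}{6}\right) 36 = - \frac{1}{48} + \left(-43 - \frac{1}{6}\right) 36 = - \frac{1}{48} - 1554 = - \frac{74593}{48}$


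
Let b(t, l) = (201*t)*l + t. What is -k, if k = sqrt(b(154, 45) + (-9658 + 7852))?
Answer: -sqrt(1391278) ≈ -1179.5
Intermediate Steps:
b(t, l) = t + 201*l*t (b(t, l) = 201*l*t + t = t + 201*l*t)
k = sqrt(1391278) (k = sqrt(154*(1 + 201*45) + (-9658 + 7852)) = sqrt(154*(1 + 9045) - 1806) = sqrt(154*9046 - 1806) = sqrt(1393084 - 1806) = sqrt(1391278) ≈ 1179.5)
-k = -sqrt(1391278)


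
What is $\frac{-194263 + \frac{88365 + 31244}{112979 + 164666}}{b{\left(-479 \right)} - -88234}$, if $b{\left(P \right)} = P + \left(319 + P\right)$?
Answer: $- \frac{53936031026}{24320313775} \approx -2.2177$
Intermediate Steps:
$b{\left(P \right)} = 319 + 2 P$
$\frac{-194263 + \frac{88365 + 31244}{112979 + 164666}}{b{\left(-479 \right)} - -88234} = \frac{-194263 + \frac{88365 + 31244}{112979 + 164666}}{\left(319 + 2 \left(-479\right)\right) - -88234} = \frac{-194263 + \frac{119609}{277645}}{\left(319 - 958\right) + 88234} = \frac{-194263 + 119609 \cdot \frac{1}{277645}}{-639 + 88234} = \frac{-194263 + \frac{119609}{277645}}{87595} = \left(- \frac{53936031026}{277645}\right) \frac{1}{87595} = - \frac{53936031026}{24320313775}$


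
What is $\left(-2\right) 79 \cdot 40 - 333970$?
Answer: $-340290$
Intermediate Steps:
$\left(-2\right) 79 \cdot 40 - 333970 = \left(-158\right) 40 - 333970 = -6320 - 333970 = -340290$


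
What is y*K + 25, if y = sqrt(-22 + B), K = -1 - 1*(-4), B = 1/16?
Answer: 25 + 9*I*sqrt(39)/4 ≈ 25.0 + 14.051*I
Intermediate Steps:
B = 1/16 ≈ 0.062500
K = 3 (K = -1 + 4 = 3)
y = 3*I*sqrt(39)/4 (y = sqrt(-22 + 1/16) = sqrt(-351/16) = 3*I*sqrt(39)/4 ≈ 4.6837*I)
y*K + 25 = (3*I*sqrt(39)/4)*3 + 25 = 9*I*sqrt(39)/4 + 25 = 25 + 9*I*sqrt(39)/4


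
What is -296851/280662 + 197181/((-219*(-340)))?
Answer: 5539614727/3483015420 ≈ 1.5905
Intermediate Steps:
-296851/280662 + 197181/((-219*(-340))) = -296851*1/280662 + 197181/74460 = -296851/280662 + 197181*(1/74460) = -296851/280662 + 65727/24820 = 5539614727/3483015420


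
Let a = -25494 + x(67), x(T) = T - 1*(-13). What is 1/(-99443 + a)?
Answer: -1/124857 ≈ -8.0092e-6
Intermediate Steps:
x(T) = 13 + T (x(T) = T + 13 = 13 + T)
a = -25414 (a = -25494 + (13 + 67) = -25494 + 80 = -25414)
1/(-99443 + a) = 1/(-99443 - 25414) = 1/(-124857) = -1/124857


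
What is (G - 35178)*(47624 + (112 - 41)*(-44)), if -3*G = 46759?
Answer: -6777038500/3 ≈ -2.2590e+9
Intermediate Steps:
G = -46759/3 (G = -1/3*46759 = -46759/3 ≈ -15586.)
(G - 35178)*(47624 + (112 - 41)*(-44)) = (-46759/3 - 35178)*(47624 + (112 - 41)*(-44)) = -152293*(47624 + 71*(-44))/3 = -152293*(47624 - 3124)/3 = -152293/3*44500 = -6777038500/3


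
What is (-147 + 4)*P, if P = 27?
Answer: -3861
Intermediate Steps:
(-147 + 4)*P = (-147 + 4)*27 = -143*27 = -3861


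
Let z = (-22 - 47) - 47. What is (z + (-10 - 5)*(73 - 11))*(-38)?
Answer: 39748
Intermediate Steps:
z = -116 (z = -69 - 47 = -116)
(z + (-10 - 5)*(73 - 11))*(-38) = (-116 + (-10 - 5)*(73 - 11))*(-38) = (-116 - 15*62)*(-38) = (-116 - 930)*(-38) = -1046*(-38) = 39748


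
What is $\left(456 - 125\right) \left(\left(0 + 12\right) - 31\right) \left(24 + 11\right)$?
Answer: $-220115$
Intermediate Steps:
$\left(456 - 125\right) \left(\left(0 + 12\right) - 31\right) \left(24 + 11\right) = \left(456 - 125\right) \left(12 - 31\right) 35 = 331 \left(\left(-19\right) 35\right) = 331 \left(-665\right) = -220115$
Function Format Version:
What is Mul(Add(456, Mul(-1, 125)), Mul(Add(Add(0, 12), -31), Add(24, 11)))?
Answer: -220115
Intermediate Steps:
Mul(Add(456, Mul(-1, 125)), Mul(Add(Add(0, 12), -31), Add(24, 11))) = Mul(Add(456, -125), Mul(Add(12, -31), 35)) = Mul(331, Mul(-19, 35)) = Mul(331, -665) = -220115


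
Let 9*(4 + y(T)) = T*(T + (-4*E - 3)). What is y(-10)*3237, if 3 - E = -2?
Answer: 105742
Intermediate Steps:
E = 5 (E = 3 - 1*(-2) = 3 + 2 = 5)
y(T) = -4 + T*(-23 + T)/9 (y(T) = -4 + (T*(T + (-4*5 - 3)))/9 = -4 + (T*(T + (-20 - 3)))/9 = -4 + (T*(T - 23))/9 = -4 + (T*(-23 + T))/9 = -4 + T*(-23 + T)/9)
y(-10)*3237 = (-4 - 23/9*(-10) + (1/9)*(-10)**2)*3237 = (-4 + 230/9 + (1/9)*100)*3237 = (-4 + 230/9 + 100/9)*3237 = (98/3)*3237 = 105742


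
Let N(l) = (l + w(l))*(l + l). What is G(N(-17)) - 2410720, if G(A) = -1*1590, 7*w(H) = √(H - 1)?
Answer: -2412310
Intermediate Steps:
w(H) = √(-1 + H)/7 (w(H) = √(H - 1)/7 = √(-1 + H)/7)
N(l) = 2*l*(l + √(-1 + l)/7) (N(l) = (l + √(-1 + l)/7)*(l + l) = (l + √(-1 + l)/7)*(2*l) = 2*l*(l + √(-1 + l)/7))
G(A) = -1590
G(N(-17)) - 2410720 = -1590 - 2410720 = -2412310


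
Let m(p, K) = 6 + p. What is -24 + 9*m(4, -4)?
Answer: 66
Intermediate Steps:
-24 + 9*m(4, -4) = -24 + 9*(6 + 4) = -24 + 9*10 = -24 + 90 = 66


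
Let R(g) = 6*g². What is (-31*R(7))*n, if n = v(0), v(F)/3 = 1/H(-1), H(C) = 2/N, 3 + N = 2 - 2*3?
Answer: 95697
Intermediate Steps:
N = -7 (N = -3 + (2 - 2*3) = -3 + (2 - 6) = -3 - 4 = -7)
H(C) = -2/7 (H(C) = 2/(-7) = 2*(-⅐) = -2/7)
v(F) = -21/2 (v(F) = 3/(-2/7) = 3*(-7/2) = -21/2)
n = -21/2 ≈ -10.500
(-31*R(7))*n = -186*7²*(-21/2) = -186*49*(-21/2) = -31*294*(-21/2) = -9114*(-21/2) = 95697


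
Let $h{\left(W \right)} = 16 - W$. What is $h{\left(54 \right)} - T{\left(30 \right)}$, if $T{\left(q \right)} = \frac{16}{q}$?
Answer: $- \frac{578}{15} \approx -38.533$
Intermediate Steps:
$h{\left(54 \right)} - T{\left(30 \right)} = \left(16 - 54\right) - \frac{16}{30} = \left(16 - 54\right) - 16 \cdot \frac{1}{30} = -38 - \frac{8}{15} = - \frac{578}{15}$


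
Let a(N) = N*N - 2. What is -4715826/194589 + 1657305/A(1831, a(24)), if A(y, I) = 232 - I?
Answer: -12003930931/2464794 ≈ -4870.2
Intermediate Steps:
a(N) = -2 + N² (a(N) = N² - 2 = -2 + N²)
-4715826/194589 + 1657305/A(1831, a(24)) = -4715826/194589 + 1657305/(232 - (-2 + 24²)) = -4715826*1/194589 + 1657305/(232 - (-2 + 576)) = -1571942/64863 + 1657305/(232 - 1*574) = -1571942/64863 + 1657305/(232 - 574) = -1571942/64863 + 1657305/(-342) = -1571942/64863 + 1657305*(-1/342) = -1571942/64863 - 184145/38 = -12003930931/2464794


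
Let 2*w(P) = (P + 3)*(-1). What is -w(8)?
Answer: 11/2 ≈ 5.5000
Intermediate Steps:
w(P) = -3/2 - P/2 (w(P) = ((P + 3)*(-1))/2 = ((3 + P)*(-1))/2 = (-3 - P)/2 = -3/2 - P/2)
-w(8) = -(-3/2 - ½*8) = -(-3/2 - 4) = -1*(-11/2) = 11/2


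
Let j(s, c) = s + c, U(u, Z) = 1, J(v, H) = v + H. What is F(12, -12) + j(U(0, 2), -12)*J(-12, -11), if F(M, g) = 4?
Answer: 257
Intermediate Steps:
J(v, H) = H + v
j(s, c) = c + s
F(12, -12) + j(U(0, 2), -12)*J(-12, -11) = 4 + (-12 + 1)*(-11 - 12) = 4 - 11*(-23) = 4 + 253 = 257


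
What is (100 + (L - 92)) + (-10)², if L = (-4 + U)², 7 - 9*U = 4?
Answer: 1093/9 ≈ 121.44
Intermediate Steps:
U = ⅓ (U = 7/9 - ⅑*4 = 7/9 - 4/9 = ⅓ ≈ 0.33333)
L = 121/9 (L = (-4 + ⅓)² = (-11/3)² = 121/9 ≈ 13.444)
(100 + (L - 92)) + (-10)² = (100 + (121/9 - 92)) + (-10)² = (100 - 707/9) + 100 = 193/9 + 100 = 1093/9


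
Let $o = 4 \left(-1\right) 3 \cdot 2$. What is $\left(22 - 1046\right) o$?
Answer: $24576$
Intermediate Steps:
$o = -24$ ($o = \left(-4\right) 3 \cdot 2 = \left(-12\right) 2 = -24$)
$\left(22 - 1046\right) o = \left(22 - 1046\right) \left(-24\right) = \left(-1024\right) \left(-24\right) = 24576$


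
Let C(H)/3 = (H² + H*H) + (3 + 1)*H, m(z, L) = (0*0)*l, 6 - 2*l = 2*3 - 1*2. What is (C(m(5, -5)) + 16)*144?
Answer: 2304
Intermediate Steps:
l = 1 (l = 3 - (2*3 - 1*2)/2 = 3 - (6 - 2)/2 = 3 - ½*4 = 3 - 2 = 1)
m(z, L) = 0 (m(z, L) = (0*0)*1 = 0*1 = 0)
C(H) = 6*H² + 12*H (C(H) = 3*((H² + H*H) + (3 + 1)*H) = 3*((H² + H²) + 4*H) = 3*(2*H² + 4*H) = 6*H² + 12*H)
(C(m(5, -5)) + 16)*144 = (6*0*(2 + 0) + 16)*144 = (6*0*2 + 16)*144 = (0 + 16)*144 = 16*144 = 2304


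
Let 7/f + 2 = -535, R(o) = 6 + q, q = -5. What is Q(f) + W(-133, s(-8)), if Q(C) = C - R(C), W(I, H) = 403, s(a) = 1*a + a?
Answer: 215867/537 ≈ 401.99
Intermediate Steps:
R(o) = 1 (R(o) = 6 - 5 = 1)
s(a) = 2*a (s(a) = a + a = 2*a)
f = -7/537 (f = 7/(-2 - 535) = 7/(-537) = 7*(-1/537) = -7/537 ≈ -0.013035)
Q(C) = -1 + C (Q(C) = C - 1*1 = C - 1 = -1 + C)
Q(f) + W(-133, s(-8)) = (-1 - 7/537) + 403 = -544/537 + 403 = 215867/537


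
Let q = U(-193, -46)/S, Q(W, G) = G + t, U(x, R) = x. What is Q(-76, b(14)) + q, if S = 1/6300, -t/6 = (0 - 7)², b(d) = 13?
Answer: -1216181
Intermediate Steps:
t = -294 (t = -6*(0 - 7)² = -6*(-7)² = -6*49 = -294)
S = 1/6300 ≈ 0.00015873
Q(W, G) = -294 + G (Q(W, G) = G - 294 = -294 + G)
q = -1215900 (q = -193/1/6300 = -193*6300 = -1215900)
Q(-76, b(14)) + q = (-294 + 13) - 1215900 = -281 - 1215900 = -1216181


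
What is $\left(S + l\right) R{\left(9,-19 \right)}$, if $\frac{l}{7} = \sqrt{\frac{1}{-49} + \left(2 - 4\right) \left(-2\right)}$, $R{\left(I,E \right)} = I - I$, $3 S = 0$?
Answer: $0$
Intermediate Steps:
$S = 0$ ($S = \frac{1}{3} \cdot 0 = 0$)
$R{\left(I,E \right)} = 0$
$l = \sqrt{195}$ ($l = 7 \sqrt{\frac{1}{-49} + \left(2 - 4\right) \left(-2\right)} = 7 \sqrt{- \frac{1}{49} - -4} = 7 \sqrt{- \frac{1}{49} + 4} = 7 \sqrt{\frac{195}{49}} = 7 \frac{\sqrt{195}}{7} = \sqrt{195} \approx 13.964$)
$\left(S + l\right) R{\left(9,-19 \right)} = \left(0 + \sqrt{195}\right) 0 = \sqrt{195} \cdot 0 = 0$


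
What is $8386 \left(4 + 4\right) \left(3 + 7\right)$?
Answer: $670880$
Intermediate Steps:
$8386 \left(4 + 4\right) \left(3 + 7\right) = 8386 \cdot 8 \cdot 10 = 8386 \cdot 80 = 670880$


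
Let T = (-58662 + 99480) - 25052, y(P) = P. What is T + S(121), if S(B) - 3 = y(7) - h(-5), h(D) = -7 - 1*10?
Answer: 15793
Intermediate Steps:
h(D) = -17 (h(D) = -7 - 10 = -17)
T = 15766 (T = 40818 - 25052 = 15766)
S(B) = 27 (S(B) = 3 + (7 - 1*(-17)) = 3 + (7 + 17) = 3 + 24 = 27)
T + S(121) = 15766 + 27 = 15793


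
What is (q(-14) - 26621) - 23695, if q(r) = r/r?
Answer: -50315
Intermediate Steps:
q(r) = 1
(q(-14) - 26621) - 23695 = (1 - 26621) - 23695 = -26620 - 23695 = -50315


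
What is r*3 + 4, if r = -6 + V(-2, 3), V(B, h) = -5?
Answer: -29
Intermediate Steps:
r = -11 (r = -6 - 5 = -11)
r*3 + 4 = -11*3 + 4 = -33 + 4 = -29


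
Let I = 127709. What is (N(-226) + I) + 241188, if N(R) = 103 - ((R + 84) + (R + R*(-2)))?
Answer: 368916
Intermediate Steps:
N(R) = 19 (N(R) = 103 - ((84 + R) + (R - 2*R)) = 103 - ((84 + R) - R) = 103 - 1*84 = 103 - 84 = 19)
(N(-226) + I) + 241188 = (19 + 127709) + 241188 = 127728 + 241188 = 368916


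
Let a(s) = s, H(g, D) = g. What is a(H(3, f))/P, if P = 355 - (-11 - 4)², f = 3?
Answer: 3/130 ≈ 0.023077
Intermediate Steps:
P = 130 (P = 355 - 1*(-15)² = 355 - 1*225 = 355 - 225 = 130)
a(H(3, f))/P = 3/130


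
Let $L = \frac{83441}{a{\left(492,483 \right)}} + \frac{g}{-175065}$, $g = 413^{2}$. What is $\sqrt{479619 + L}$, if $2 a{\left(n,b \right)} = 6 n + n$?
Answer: $\frac{\sqrt{538169775221392247010}}{33495770} \approx 692.58$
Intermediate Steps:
$g = 170569$
$a{\left(n,b \right)} = \frac{7 n}{2}$ ($a{\left(n,b \right)} = \frac{6 n + n}{2} = \frac{7 n}{2}$)
$L = \frac{1590430983}{33495770}$ ($L = \frac{83441}{\frac{7}{2} \cdot 492} + \frac{170569}{-175065} = \frac{83441}{1722} + 170569 \left(- \frac{1}{175065}\right) = 83441 \cdot \frac{1}{1722} - \frac{170569}{175065} = \frac{83441}{1722} - \frac{170569}{175065} = \frac{1590430983}{33495770} \approx 47.482$)
$\sqrt{479619 + L} = \sqrt{479619 + \frac{1590430983}{33495770}} = \sqrt{\frac{16066798142613}{33495770}} = \frac{\sqrt{538169775221392247010}}{33495770}$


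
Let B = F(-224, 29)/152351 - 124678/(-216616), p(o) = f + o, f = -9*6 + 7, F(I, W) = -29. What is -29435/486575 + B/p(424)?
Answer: -35697995583696137/605378485674437540 ≈ -0.058968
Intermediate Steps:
f = -47 (f = -54 + 7 = -47)
p(o) = -47 + o
B = 9494268057/16500832108 (B = -29/152351 - 124678/(-216616) = -29*1/152351 - 124678*(-1/216616) = -29/152351 + 62339/108308 = 9494268057/16500832108 ≈ 0.57538)
-29435/486575 + B/p(424) = -29435/486575 + 9494268057/(16500832108*(-47 + 424)) = -29435*1/486575 + (9494268057/16500832108)/377 = -5887/97315 + (9494268057/16500832108)*(1/377) = -5887/97315 + 9494268057/6220813704716 = -35697995583696137/605378485674437540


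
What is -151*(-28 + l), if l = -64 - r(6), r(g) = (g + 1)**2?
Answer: 21291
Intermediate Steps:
r(g) = (1 + g)**2
l = -113 (l = -64 - (1 + 6)**2 = -64 - 1*7**2 = -64 - 1*49 = -64 - 49 = -113)
-151*(-28 + l) = -151*(-28 - 113) = -151*(-141) = 21291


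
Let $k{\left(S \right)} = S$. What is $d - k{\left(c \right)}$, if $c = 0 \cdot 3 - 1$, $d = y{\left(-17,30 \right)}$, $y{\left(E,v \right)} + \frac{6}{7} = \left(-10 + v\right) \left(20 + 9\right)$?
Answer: $\frac{4061}{7} \approx 580.14$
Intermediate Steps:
$y{\left(E,v \right)} = - \frac{2036}{7} + 29 v$ ($y{\left(E,v \right)} = - \frac{6}{7} + \left(-10 + v\right) \left(20 + 9\right) = - \frac{6}{7} + \left(-10 + v\right) 29 = - \frac{6}{7} + \left(-290 + 29 v\right) = - \frac{2036}{7} + 29 v$)
$d = \frac{4054}{7}$ ($d = - \frac{2036}{7} + 29 \cdot 30 = - \frac{2036}{7} + 870 = \frac{4054}{7} \approx 579.14$)
$c = -1$ ($c = 0 - 1 = -1$)
$d - k{\left(c \right)} = \frac{4054}{7} - -1 = \frac{4054}{7} + 1 = \frac{4061}{7}$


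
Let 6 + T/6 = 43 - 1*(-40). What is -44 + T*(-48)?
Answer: -22220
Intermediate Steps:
T = 462 (T = -36 + 6*(43 - 1*(-40)) = -36 + 6*(43 + 40) = -36 + 6*83 = -36 + 498 = 462)
-44 + T*(-48) = -44 + 462*(-48) = -44 - 22176 = -22220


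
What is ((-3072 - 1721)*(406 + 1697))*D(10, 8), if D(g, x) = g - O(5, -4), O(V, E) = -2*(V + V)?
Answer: -302390370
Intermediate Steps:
O(V, E) = -4*V
D(g, x) = 20 + g (D(g, x) = g - (-4)*5 = g - 1*(-20) = g + 20 = 20 + g)
((-3072 - 1721)*(406 + 1697))*D(10, 8) = ((-3072 - 1721)*(406 + 1697))*(20 + 10) = -4793*2103*30 = -10079679*30 = -302390370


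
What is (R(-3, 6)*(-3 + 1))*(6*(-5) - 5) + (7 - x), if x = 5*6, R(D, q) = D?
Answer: -233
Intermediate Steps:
x = 30
(R(-3, 6)*(-3 + 1))*(6*(-5) - 5) + (7 - x) = (-3*(-3 + 1))*(6*(-5) - 5) + (7 - 1*30) = (-3*(-2))*(-30 - 5) + (7 - 30) = 6*(-35) - 23 = -210 - 23 = -233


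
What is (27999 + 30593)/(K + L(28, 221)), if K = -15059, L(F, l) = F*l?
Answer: -58592/8871 ≈ -6.6049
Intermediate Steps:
(27999 + 30593)/(K + L(28, 221)) = (27999 + 30593)/(-15059 + 28*221) = 58592/(-15059 + 6188) = 58592/(-8871) = 58592*(-1/8871) = -58592/8871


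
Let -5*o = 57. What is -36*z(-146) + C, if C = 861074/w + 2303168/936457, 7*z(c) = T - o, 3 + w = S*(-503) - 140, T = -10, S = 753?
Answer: -5103418603/727697765 ≈ -7.0131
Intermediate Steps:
o = -57/5 (o = -⅕*57 = -57/5 ≈ -11.400)
w = -378902 (w = -3 + (753*(-503) - 140) = -3 + (-378759 - 140) = -3 - 378899 = -378902)
z(c) = ⅕ (z(c) = (-10 - 1*(-57/5))/7 = (-10 + 57/5)/7 = (⅐)*(7/5) = ⅕)
C = 27201061/145539553 (C = 861074/(-378902) + 2303168/936457 = 861074*(-1/378902) + 2303168*(1/936457) = -18719/8237 + 43456/17669 = 27201061/145539553 ≈ 0.18690)
-36*z(-146) + C = -36*⅕ + 27201061/145539553 = -36/5 + 27201061/145539553 = -5103418603/727697765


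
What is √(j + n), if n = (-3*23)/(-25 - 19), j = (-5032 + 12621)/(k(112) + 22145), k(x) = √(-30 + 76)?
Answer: √(20481131 + 759*√46)/(22*√(22145 + √46)) ≈ 1.3823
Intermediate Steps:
k(x) = √46
j = 7589/(22145 + √46) (j = (-5032 + 12621)/(√46 + 22145) = 7589/(22145 + √46) ≈ 0.34259)
n = 69/44 (n = -69/(-44) = -69*(-1/44) = 69/44 ≈ 1.5682)
√(j + n) = √((168058405/490400979 - 7589*√46/490400979) + 69/44) = √(41232237371/21577643076 - 7589*√46/490400979)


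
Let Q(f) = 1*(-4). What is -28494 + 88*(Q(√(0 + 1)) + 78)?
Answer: -21982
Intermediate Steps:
Q(f) = -4
-28494 + 88*(Q(√(0 + 1)) + 78) = -28494 + 88*(-4 + 78) = -28494 + 88*74 = -28494 + 6512 = -21982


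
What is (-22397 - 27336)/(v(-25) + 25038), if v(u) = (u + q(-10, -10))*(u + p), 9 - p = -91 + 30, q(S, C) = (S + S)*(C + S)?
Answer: -49733/41913 ≈ -1.1866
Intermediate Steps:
q(S, C) = 2*S*(C + S) (q(S, C) = (2*S)*(C + S) = 2*S*(C + S))
p = 70 (p = 9 - (-91 + 30) = 9 - 1*(-61) = 9 + 61 = 70)
v(u) = (70 + u)*(400 + u) (v(u) = (u + 2*(-10)*(-10 - 10))*(u + 70) = (u + 2*(-10)*(-20))*(70 + u) = (u + 400)*(70 + u) = (400 + u)*(70 + u) = (70 + u)*(400 + u))
(-22397 - 27336)/(v(-25) + 25038) = (-22397 - 27336)/((28000 + (-25)² + 470*(-25)) + 25038) = -49733/((28000 + 625 - 11750) + 25038) = -49733/(16875 + 25038) = -49733/41913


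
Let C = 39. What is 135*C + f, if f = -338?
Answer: 4927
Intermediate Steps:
135*C + f = 135*39 - 338 = 5265 - 338 = 4927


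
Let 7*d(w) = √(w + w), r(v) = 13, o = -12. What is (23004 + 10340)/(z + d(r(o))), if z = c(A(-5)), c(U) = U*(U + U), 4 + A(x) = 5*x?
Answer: 1374072896/69313525 - 116704*√26/69313525 ≈ 19.815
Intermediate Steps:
A(x) = -4 + 5*x
c(U) = 2*U² (c(U) = U*(2*U) = 2*U²)
z = 1682 (z = 2*(-4 + 5*(-5))² = 2*(-4 - 25)² = 2*(-29)² = 2*841 = 1682)
d(w) = √2*√w/7 (d(w) = √(w + w)/7 = √(2*w)/7 = (√2*√w)/7 = √2*√w/7)
(23004 + 10340)/(z + d(r(o))) = (23004 + 10340)/(1682 + √2*√13/7) = 33344/(1682 + √26/7)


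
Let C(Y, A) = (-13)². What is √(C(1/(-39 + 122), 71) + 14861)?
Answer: 3*√1670 ≈ 122.60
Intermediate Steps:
C(Y, A) = 169
√(C(1/(-39 + 122), 71) + 14861) = √(169 + 14861) = √15030 = 3*√1670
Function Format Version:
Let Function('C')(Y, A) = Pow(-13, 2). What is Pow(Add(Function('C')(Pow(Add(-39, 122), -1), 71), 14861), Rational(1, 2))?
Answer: Mul(3, Pow(1670, Rational(1, 2))) ≈ 122.60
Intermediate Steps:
Function('C')(Y, A) = 169
Pow(Add(Function('C')(Pow(Add(-39, 122), -1), 71), 14861), Rational(1, 2)) = Pow(Add(169, 14861), Rational(1, 2)) = Pow(15030, Rational(1, 2)) = Mul(3, Pow(1670, Rational(1, 2)))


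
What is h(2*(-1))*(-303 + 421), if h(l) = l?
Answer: -236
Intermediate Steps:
h(2*(-1))*(-303 + 421) = (2*(-1))*(-303 + 421) = -2*118 = -236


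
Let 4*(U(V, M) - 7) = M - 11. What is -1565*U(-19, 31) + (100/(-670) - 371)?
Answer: -1283127/67 ≈ -19151.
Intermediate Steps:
U(V, M) = 17/4 + M/4 (U(V, M) = 7 + (M - 11)/4 = 7 + (-11 + M)/4 = 7 + (-11/4 + M/4) = 17/4 + M/4)
-1565*U(-19, 31) + (100/(-670) - 371) = -1565*(17/4 + (¼)*31) + (100/(-670) - 371) = -1565*(17/4 + 31/4) + (100*(-1/670) - 371) = -1565*12 + (-10/67 - 371) = -18780 - 24867/67 = -1283127/67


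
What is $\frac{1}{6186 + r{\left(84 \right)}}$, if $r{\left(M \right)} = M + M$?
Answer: $\frac{1}{6354} \approx 0.00015738$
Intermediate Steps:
$r{\left(M \right)} = 2 M$
$\frac{1}{6186 + r{\left(84 \right)}} = \frac{1}{6186 + 2 \cdot 84} = \frac{1}{6186 + 168} = \frac{1}{6354}$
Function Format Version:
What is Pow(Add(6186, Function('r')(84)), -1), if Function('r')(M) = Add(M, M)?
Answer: Rational(1, 6354) ≈ 0.00015738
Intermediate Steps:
Function('r')(M) = Mul(2, M)
Pow(Add(6186, Function('r')(84)), -1) = Pow(Add(6186, Mul(2, 84)), -1) = Pow(Add(6186, 168), -1) = Pow(6354, -1) = Rational(1, 6354)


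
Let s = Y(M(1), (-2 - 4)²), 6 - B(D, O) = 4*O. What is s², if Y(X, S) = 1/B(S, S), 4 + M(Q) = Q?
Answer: 1/19044 ≈ 5.2510e-5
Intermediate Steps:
B(D, O) = 6 - 4*O
M(Q) = -4 + Q
Y(X, S) = 1/(6 - 4*S)
s = -1/138 (s = -1/(-6 + 4*(-2 - 4)²) = -1/(-6 + 4*(-6)²) = -1/(-6 + 4*36) = -1/(-6 + 144) = -1/138 ≈ -0.0072464)
s² = (-1/138)² = 1/19044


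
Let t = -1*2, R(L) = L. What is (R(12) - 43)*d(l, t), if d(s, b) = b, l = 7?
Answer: 62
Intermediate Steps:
t = -2
(R(12) - 43)*d(l, t) = (12 - 43)*(-2) = -31*(-2) = 62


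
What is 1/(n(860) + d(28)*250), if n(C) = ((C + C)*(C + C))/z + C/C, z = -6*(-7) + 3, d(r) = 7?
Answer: 9/607439 ≈ 1.4816e-5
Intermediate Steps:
z = 45 (z = 42 + 3 = 45)
n(C) = 1 + 4*C²/45 (n(C) = ((C + C)*(C + C))/45 + C/C = ((2*C)*(2*C))*(1/45) + 1 = (4*C²)*(1/45) + 1 = 4*C²/45 + 1 = 1 + 4*C²/45)
1/(n(860) + d(28)*250) = 1/((1 + (4/45)*860²) + 7*250) = 1/((1 + (4/45)*739600) + 1750) = 1/((1 + 591680/9) + 1750) = 1/(591689/9 + 1750) = 1/(607439/9) = 9/607439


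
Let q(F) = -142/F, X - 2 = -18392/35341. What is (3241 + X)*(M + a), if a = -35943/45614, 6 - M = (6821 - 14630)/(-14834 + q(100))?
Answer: 6055806931990206727/398589255782118 ≈ 15193.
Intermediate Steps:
X = 52290/35341 (X = 2 - 18392/35341 = 52290/35341 ≈ 1.4796)
M = 1353392/247257 (M = 6 - (6821 - 14630)/(-14834 - 142/100) = 6 - (-7809)/(-14834 - 142*1/100) = 6 - (-7809)/(-14834 - 71/50) = 6 - (-7809)/(-741771/50) = 6 - (-7809)*(-50)/741771 = 6 - 1*130150/247257 = 6 - 130150/247257 = 1353392/247257 ≈ 5.4736)
a = -35943/45614 (a = -35943*1/45614 = -35943/45614 ≈ -0.78798)
(3241 + X)*(M + a) = (3241 + 52290/35341)*(1353392/247257 - 35943/45614) = (114592471/35341)*(52846464337/11278380798) = 6055806931990206727/398589255782118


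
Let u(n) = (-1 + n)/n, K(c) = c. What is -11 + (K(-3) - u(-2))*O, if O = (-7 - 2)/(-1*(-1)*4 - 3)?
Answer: 59/2 ≈ 29.500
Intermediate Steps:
u(n) = (-1 + n)/n
O = -9 (O = -9/(1*4 - 3) = -9/(4 - 3) = -9/1 = -9*1 = -9)
-11 + (K(-3) - u(-2))*O = -11 + (-3 - (-1 - 2)/(-2))*(-9) = -11 + (-3 - (-1)*(-3)/2)*(-9) = -11 + (-3 - 1*3/2)*(-9) = -11 + (-3 - 3/2)*(-9) = -11 - 9/2*(-9) = -11 + 81/2 = 59/2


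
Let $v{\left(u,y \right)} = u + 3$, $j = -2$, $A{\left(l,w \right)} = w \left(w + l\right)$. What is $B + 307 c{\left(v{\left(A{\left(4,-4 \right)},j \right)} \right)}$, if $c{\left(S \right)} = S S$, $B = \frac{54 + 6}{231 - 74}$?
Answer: $\frac{433851}{157} \approx 2763.4$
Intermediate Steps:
$A{\left(l,w \right)} = w \left(l + w\right)$
$v{\left(u,y \right)} = 3 + u$
$B = \frac{60}{157} \approx 0.38217$
$c{\left(S \right)} = S^{2}$
$B + 307 c{\left(v{\left(A{\left(4,-4 \right)},j \right)} \right)} = \frac{60}{157} + 307 \left(3 - 4 \left(4 - 4\right)\right)^{2} = \frac{60}{157} + 307 \left(3 - 0\right)^{2} = \frac{60}{157} + 307 \left(3 + 0\right)^{2} = \frac{60}{157} + 307 \cdot 3^{2} = \frac{60}{157} + 307 \cdot 9 = \frac{60}{157} + 2763 = \frac{433851}{157}$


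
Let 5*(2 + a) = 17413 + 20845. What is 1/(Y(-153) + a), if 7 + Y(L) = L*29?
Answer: 5/16028 ≈ 0.00031195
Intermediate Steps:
Y(L) = -7 + 29*L (Y(L) = -7 + L*29 = -7 + 29*L)
a = 38248/5 (a = -2 + (17413 + 20845)/5 = -2 + (1/5)*38258 = -2 + 38258/5 = 38248/5 ≈ 7649.6)
1/(Y(-153) + a) = 1/((-7 + 29*(-153)) + 38248/5) = 1/((-7 - 4437) + 38248/5) = 1/(-4444 + 38248/5) = 1/(16028/5) = 5/16028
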